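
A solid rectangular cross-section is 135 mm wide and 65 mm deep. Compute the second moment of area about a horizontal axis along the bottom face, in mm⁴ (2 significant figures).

I_base ≈ 1.2 × 10⁷ mm⁴

The section: 135 × 65, A = 8 775 mm², y = 32.5 mm, Ī = 3 089 531 mm⁴.
Transfer it to the bottom edge using Ī + A·d² with d = y − 0:
  the section: d = 32.5 mm → contributes +12 358 125 mm⁴
Total I = 12 358 125 mm⁴.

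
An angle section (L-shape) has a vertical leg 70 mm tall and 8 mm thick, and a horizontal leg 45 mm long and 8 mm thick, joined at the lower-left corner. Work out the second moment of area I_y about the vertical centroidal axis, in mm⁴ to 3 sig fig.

I_y ≈ 1.35 × 10⁵ mm⁴

Decompose the section into non-overlapping parts with the origin at the bottom-left of its bounding rectangle.
Vertical leg: 8 × 70, A = 560 mm², x = 4 mm, Ī = 2986.7 mm⁴.
Horizontal leg (remainder): 37 × 8, A = 296 mm², x = 26.5 mm, Ī = 33 769 mm⁴.
Centroid: x̄ = ΣA·x / ΣA = 11.78 mm.
Transfer each piece to the vertical centroidal axis using Ī + A·d² with d = x − 11.78:
  vertical leg: d = -7.7804 mm → contributes +36 886 mm⁴
  horizontal leg (remainder): d = 14.72 mm → contributes +97 902 mm⁴
Total I = 134 788 mm⁴.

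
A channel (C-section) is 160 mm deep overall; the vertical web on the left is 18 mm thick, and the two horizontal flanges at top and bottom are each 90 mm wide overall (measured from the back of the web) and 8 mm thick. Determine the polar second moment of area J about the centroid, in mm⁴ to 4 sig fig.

Break the section into simple shapes (no overlaps), measuring from the bottom-left corner of the bounding box.
Web: 18 × 160, A = 2 880 mm², y = 80 mm, Ī = 6 144 000 mm⁴.
Top flange (beyond web): 72 × 8, A = 576 mm², y = 156 mm, Ī = 3 072 mm⁴.
Bottom flange (beyond web): 72 × 8, A = 576 mm², y = 4 mm, Ī = 3 072 mm⁴.
By symmetry the centroid is at mid-height, ȳ = 80 mm.
Transfer each piece to the centroidal x-axis using Ī + A·d² with d = y − 80:
  web: d = 0 mm → contributes +6 144 000 mm⁴
  top flange (beyond web): d = 76 mm → contributes +3 330 048 mm⁴
  bottom flange (beyond web): d = -76 mm → contributes +3 330 048 mm⁴
Total I = 12 804 096 mm⁴.
For the y-axis: x̄ = 21.8571 mm.
Repeating about the centroidal y-axis gives I_y = 2 241 710 mm⁴.
Polar second moment: J = I_x + I_y = 15 045 806 mm⁴.

J ≈ 1.505 × 10⁷ mm⁴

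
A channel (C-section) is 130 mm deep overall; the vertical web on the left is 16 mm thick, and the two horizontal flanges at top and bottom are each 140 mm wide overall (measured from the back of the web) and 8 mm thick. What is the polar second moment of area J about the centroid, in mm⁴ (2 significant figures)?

J ≈ 1.8 × 10⁷ mm⁴

Split into non-overlapping primitives; take the origin at the lower-left of the bounding box.
Web: 16 × 130, A = 2 080 mm², y = 65 mm, Ī = 2 929 333 mm⁴.
Top flange (beyond web): 124 × 8, A = 992 mm², y = 126 mm, Ī = 5 291 mm⁴.
Bottom flange (beyond web): 124 × 8, A = 992 mm², y = 4 mm, Ī = 5 291 mm⁴.
By symmetry the centroid is at mid-height, ȳ = 65 mm.
Transfer each piece to the centroidal x-axis using Ī + A·d² with d = y − 65:
  web: d = 0 mm → contributes +2 929 333 mm⁴
  top flange (beyond web): d = 61 mm → contributes +3 696 523 mm⁴
  bottom flange (beyond web): d = -61 mm → contributes +3 696 523 mm⁴
Total I = 10 322 379 mm⁴.
For the y-axis: x̄ = 42.17 mm.
Repeating about the centroidal y-axis gives I_y = 7 562 161 mm⁴.
Polar second moment: J = I_x + I_y = 17 884 539 mm⁴.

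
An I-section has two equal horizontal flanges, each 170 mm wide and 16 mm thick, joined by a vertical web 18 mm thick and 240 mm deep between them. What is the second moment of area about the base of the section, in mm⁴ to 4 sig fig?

Decompose the section into non-overlapping parts with the origin at the bottom-left of its bounding rectangle.
Bottom flange: 170 × 16, A = 2 720 mm², y = 8 mm, Ī = 58026.7 mm⁴.
Web: 18 × 240, A = 4 320 mm², y = 136 mm, Ī = 20 736 000 mm⁴.
Top flange: 170 × 16, A = 2 720 mm², y = 264 mm, Ī = 58026.7 mm⁴.
Transfer each piece to the bottom edge using Ī + A·d² with d = y − 0:
  bottom flange: d = 8 mm → contributes +232 107 mm⁴
  web: d = 136 mm → contributes +100 638 720 mm⁴
  top flange: d = 264 mm → contributes +189 631 147 mm⁴
Total I = 290 501 973 mm⁴.

I_base ≈ 2.905 × 10⁸ mm⁴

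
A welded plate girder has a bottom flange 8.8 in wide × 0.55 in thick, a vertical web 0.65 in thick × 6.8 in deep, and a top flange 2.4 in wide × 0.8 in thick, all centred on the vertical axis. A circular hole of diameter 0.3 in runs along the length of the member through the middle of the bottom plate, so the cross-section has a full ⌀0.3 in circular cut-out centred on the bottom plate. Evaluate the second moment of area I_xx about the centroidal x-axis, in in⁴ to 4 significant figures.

I_xx ≈ 99.97 in⁴

Break the section into simple shapes (no overlaps), measuring from the bottom-left corner of the bounding box.
Bottom plate: 8.8 × 0.55, A = 4.84 in², y = 0.275 in, Ī = 0.122008 in⁴.
Web plate: 0.65 × 6.8, A = 4.42 in², y = 3.95 in, Ī = 17.0317 in⁴.
Top plate: 2.4 × 0.8, A = 1.92 in², y = 7.75 in, Ī = 0.1024 in⁴.
Hole (subtracted): ⌀0.3, A = 0.0706858 in², y = 0.275 in, Ī = 0.000397608 in⁴.
Centroid: ȳ = ΣA·y / ΣA = 3.02904 in.
Transfer each piece to the centroidal x-axis using Ī + A·d² with d = y − 3.02904:
  bottom plate: d = -2.75404 in → contributes +36.8321 in⁴
  web plate: d = 0.92096 in → contributes +20.7806 in⁴
  top plate: d = 4.72096 in → contributes +42.8943 in⁴
  hole: d = -2.75404 in → contributes −0.536531 in⁴
Total I = 99.9706 in⁴.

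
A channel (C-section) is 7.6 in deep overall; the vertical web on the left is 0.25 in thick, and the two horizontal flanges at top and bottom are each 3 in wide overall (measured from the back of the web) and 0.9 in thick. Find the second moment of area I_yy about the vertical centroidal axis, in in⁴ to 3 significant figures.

Treat the section as a set of non-overlapping primitives; coordinates are from the bounding-box lower-left.
Web: 0.25 × 7.6, A = 1.9 in², x = 0.125 in, Ī = 0.0098958 in⁴.
Top flange (beyond web): 2.75 × 0.9, A = 2.475 in², x = 1.625 in, Ī = 1.5598 in⁴.
Bottom flange (beyond web): 2.75 × 0.9, A = 2.475 in², x = 1.625 in, Ī = 1.5598 in⁴.
Centroid: x̄ = ΣA·x / ΣA = 1.2089 in.
Transfer each piece to the vertical centroidal axis using Ī + A·d² with d = x − 1.2089:
  web: d = -1.0839 in → contributes +2.2423 in⁴
  top flange (beyond web): d = 0.41606 in → contributes +1.9882 in⁴
  bottom flange (beyond web): d = 0.41606 in → contributes +1.9882 in⁴
Total I = 6.2187 in⁴.

I_yy ≈ 6.22 in⁴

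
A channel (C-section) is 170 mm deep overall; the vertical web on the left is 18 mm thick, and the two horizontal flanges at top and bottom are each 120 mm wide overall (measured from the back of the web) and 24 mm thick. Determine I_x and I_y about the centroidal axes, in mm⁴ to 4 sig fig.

Break the section into simple shapes (no overlaps), measuring from the bottom-left corner of the bounding box.
Web: 18 × 170, A = 3 060 mm², y = 85 mm, Ī = 7 369 500 mm⁴.
Top flange (beyond web): 102 × 24, A = 2 448 mm², y = 158 mm, Ī = 117 504 mm⁴.
Bottom flange (beyond web): 102 × 24, A = 2 448 mm², y = 12 mm, Ī = 117 504 mm⁴.
By symmetry the centroid is at mid-height, ȳ = 85 mm.
Transfer each piece to the centroidal x-axis using Ī + A·d² with d = y − 85:
  web: d = 0 mm → contributes +7 369 500 mm⁴
  top flange (beyond web): d = 73 mm → contributes +13 162 896 mm⁴
  bottom flange (beyond web): d = -73 mm → contributes +13 162 896 mm⁴
Total I = 33 695 292 mm⁴.
For the y-axis: x̄ = 45.9231 mm.
Repeating about the centroidal y-axis gives I_y = 11 106 529 mm⁴.

I_x ≈ 3.370 × 10⁷ mm⁴, I_y ≈ 1.111 × 10⁷ mm⁴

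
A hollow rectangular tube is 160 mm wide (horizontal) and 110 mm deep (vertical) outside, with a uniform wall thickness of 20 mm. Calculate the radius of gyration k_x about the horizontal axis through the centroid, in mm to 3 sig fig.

Treat the section as a set of non-overlapping primitives; coordinates are from the bounding-box lower-left.
Outer rectangle: 160 × 110, A = 17 600 mm², y = 55 mm, Ī = 17 746 667 mm⁴.
Inner void (subtracted): 120 × 70, A = 8 400 mm², y = 55 mm, Ī = 3 430 000 mm⁴.
By symmetry the centroid is at mid-height, ȳ = 55 mm.
All pieces are centred on the horizontal axis through the centroid, so I = ΣĪ (holes subtracted) = 14 316 667 mm⁴.
Radius of gyration: k = √(I/A) = √(14 316 667 / 9 200) = 39.448 mm.

k_x ≈ 39.4 mm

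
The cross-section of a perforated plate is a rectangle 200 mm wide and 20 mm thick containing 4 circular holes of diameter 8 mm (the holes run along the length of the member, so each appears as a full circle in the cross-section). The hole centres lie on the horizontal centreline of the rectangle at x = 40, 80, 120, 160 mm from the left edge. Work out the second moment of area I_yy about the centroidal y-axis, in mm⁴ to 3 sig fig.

I_yy ≈ 1.29 × 10⁷ mm⁴

Break the section into simple shapes (no overlaps), measuring from the bottom-left corner of the bounding box.
Plate: 200 × 20, A = 4 000 mm², x = 100 mm, Ī = 13 333 333 mm⁴.
Hole 1 (subtracted): ⌀8, A = 50.265 mm², x = 40 mm, Ī = 201.06 mm⁴.
Hole 2 (subtracted): ⌀8, A = 50.265 mm², x = 80 mm, Ī = 201.06 mm⁴.
Hole 3 (subtracted): ⌀8, A = 50.265 mm², x = 120 mm, Ī = 201.06 mm⁴.
Hole 4 (subtracted): ⌀8, A = 50.265 mm², x = 160 mm, Ī = 201.06 mm⁴.
By symmetry the centroid is at mid-width, x̄ = 100 mm.
Transfer each piece to the centroidal y-axis using Ī + A·d² with d = x − 100:
  plate: d = 0 mm → contributes +13 333 333 mm⁴
  hole 1: d = -60 mm → contributes −181 157 mm⁴
  hole 2: d = -20 mm → contributes −20 307 mm⁴
  hole 3: d = 20 mm → contributes −20 307 mm⁴
  hole 4: d = 60 mm → contributes −181 157 mm⁴
Total I = 12 930 405 mm⁴.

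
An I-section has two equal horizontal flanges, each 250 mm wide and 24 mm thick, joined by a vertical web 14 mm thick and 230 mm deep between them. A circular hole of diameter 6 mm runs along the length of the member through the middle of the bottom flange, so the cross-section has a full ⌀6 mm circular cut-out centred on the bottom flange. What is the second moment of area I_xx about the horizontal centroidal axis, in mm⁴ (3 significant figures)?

Split into non-overlapping primitives; take the origin at the lower-left of the bounding box.
Bottom flange: 250 × 24, A = 6 000 mm², y = 12 mm, Ī = 288 000 mm⁴.
Web: 14 × 230, A = 3 220 mm², y = 139 mm, Ī = 14 194 833 mm⁴.
Top flange: 250 × 24, A = 6 000 mm², y = 266 mm, Ī = 288 000 mm⁴.
Hole (subtracted): ⌀6, A = 28.274 mm², y = 12 mm, Ī = 63.617 mm⁴.
Centroid: ȳ = ΣA·y / ΣA = 139.24 mm.
Transfer each piece to the horizontal centroidal axis using Ī + A·d² with d = y − 139.24:
  bottom flange: d = -127.24 mm → contributes +97 422 560 mm⁴
  web: d = -0.23637 mm → contributes +14 195 013 mm⁴
  top flange: d = 126.76 mm → contributes +96 702 110 mm⁴
  hole: d = -127.24 mm → contributes −457 799 mm⁴
Total I = 207 861 884 mm⁴.

I_xx ≈ 2.08 × 10⁸ mm⁴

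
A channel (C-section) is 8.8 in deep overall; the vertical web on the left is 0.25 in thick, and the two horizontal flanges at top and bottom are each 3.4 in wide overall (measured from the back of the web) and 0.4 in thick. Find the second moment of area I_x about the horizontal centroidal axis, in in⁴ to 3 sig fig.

I_x ≈ 58.7 in⁴

Treat the section as a set of non-overlapping primitives; coordinates are from the bounding-box lower-left.
Web: 0.25 × 8.8, A = 2.2 in², y = 4.4 in, Ī = 14.197 in⁴.
Top flange (beyond web): 3.15 × 0.4, A = 1.26 in², y = 8.6 in, Ī = 0.0168 in⁴.
Bottom flange (beyond web): 3.15 × 0.4, A = 1.26 in², y = 0.2 in, Ī = 0.0168 in⁴.
By symmetry the centroid is at mid-height, ȳ = 4.4 in.
Transfer each piece to the horizontal centroidal axis using Ī + A·d² with d = y − 4.4:
  web: d = 0 in → contributes +14.197 in⁴
  top flange (beyond web): d = 4.2 in → contributes +22.243 in⁴
  bottom flange (beyond web): d = -4.2 in → contributes +22.243 in⁴
Total I = 58.684 in⁴.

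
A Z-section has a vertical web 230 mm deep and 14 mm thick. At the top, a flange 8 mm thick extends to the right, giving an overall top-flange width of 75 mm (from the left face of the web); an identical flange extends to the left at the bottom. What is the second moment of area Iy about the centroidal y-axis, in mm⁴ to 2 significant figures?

Break the section into simple shapes (no overlaps), measuring from the bottom-left corner of the bounding box.
Web: 14 × 230, A = 3 220 mm², x = 68 mm, Ī = 52 593 mm⁴.
Top flange (beyond web): 61 × 8, A = 488 mm², x = 105.5 mm, Ī = 151 321 mm⁴.
Bottom flange (beyond web): 61 × 8, A = 488 mm², x = 30.5 mm, Ī = 151 321 mm⁴.
Centroid: x̄ = ΣA·x / ΣA = 68 mm.
Transfer each piece to the centroidal y-axis using Ī + A·d² with d = x − 68:
  web: d = 0 mm → contributes +52 593 mm⁴
  top flange (beyond web): d = 37.5 mm → contributes +837 571 mm⁴
  bottom flange (beyond web): d = -37.5 mm → contributes +837 571 mm⁴
Total I = 1 727 735 mm⁴.

Iy ≈ 1.7 × 10⁶ mm⁴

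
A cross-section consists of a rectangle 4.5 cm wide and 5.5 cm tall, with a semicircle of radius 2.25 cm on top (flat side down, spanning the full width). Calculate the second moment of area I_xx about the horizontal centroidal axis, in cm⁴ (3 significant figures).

I_xx ≈ 148 cm⁴

Split into non-overlapping primitives; take the origin at the lower-left of the bounding box.
Rectangular body: 4.5 × 5.5, A = 24.75 cm², y = 2.75 cm, Ī = 62.391 cm⁴.
Semicircular cap: semicircle r = 2.25, A = 7.9522 cm², y = 6.4549 cm, Ī = 2.813 cm⁴.
Centroid: ȳ = ΣA·y / ΣA = 3.6509 cm.
Transfer each piece to the horizontal centroidal axis using Ī + A·d² with d = y − 3.6509:
  rectangular body: d = -0.90092 cm → contributes +82.479 cm⁴
  semicircular cap: d = 2.804 cm → contributes +65.336 cm⁴
Total I = 147.82 cm⁴.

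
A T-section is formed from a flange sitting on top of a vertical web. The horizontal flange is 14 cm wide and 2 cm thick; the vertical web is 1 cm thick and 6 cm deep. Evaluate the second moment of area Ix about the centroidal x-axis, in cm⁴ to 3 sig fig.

Ix ≈ 106 cm⁴

Break the section into simple shapes (no overlaps), measuring from the bottom-left corner of the bounding box.
Flange: 14 × 2, A = 28 cm², y = 7 cm, Ī = 9.3333 cm⁴.
Web: 1 × 6, A = 6 cm², y = 3 cm, Ī = 18 cm⁴.
Centroid: ȳ = ΣA·y / ΣA = 6.2941 cm.
Transfer each piece to the centroidal x-axis using Ī + A·d² with d = y − 6.2941:
  flange: d = 0.70588 cm → contributes +23.285 cm⁴
  web: d = -3.2941 cm → contributes +83.107 cm⁴
Total I = 106.39 cm⁴.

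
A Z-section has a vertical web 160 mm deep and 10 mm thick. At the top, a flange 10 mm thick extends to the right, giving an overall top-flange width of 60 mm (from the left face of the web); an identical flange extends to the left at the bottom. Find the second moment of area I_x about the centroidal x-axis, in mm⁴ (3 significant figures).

I_x ≈ 9.05 × 10⁶ mm⁴

Decompose the section into non-overlapping parts with the origin at the bottom-left of its bounding rectangle.
Web: 10 × 160, A = 1 600 mm², y = 80 mm, Ī = 3 413 333 mm⁴.
Top flange (beyond web): 50 × 10, A = 500 mm², y = 155 mm, Ī = 4166.7 mm⁴.
Bottom flange (beyond web): 50 × 10, A = 500 mm², y = 5 mm, Ī = 4166.7 mm⁴.
Centroid: ȳ = ΣA·y / ΣA = 80 mm.
Transfer each piece to the centroidal x-axis using Ī + A·d² with d = y − 80:
  web: d = 0 mm → contributes +3 413 333 mm⁴
  top flange (beyond web): d = 75 mm → contributes +2 816 667 mm⁴
  bottom flange (beyond web): d = -75 mm → contributes +2 816 667 mm⁴
Total I = 9 046 667 mm⁴.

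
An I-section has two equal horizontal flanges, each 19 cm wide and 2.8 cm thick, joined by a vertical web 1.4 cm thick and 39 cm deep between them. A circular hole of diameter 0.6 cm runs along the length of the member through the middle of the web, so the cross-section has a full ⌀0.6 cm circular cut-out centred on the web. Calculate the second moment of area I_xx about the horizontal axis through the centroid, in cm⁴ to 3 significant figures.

Break the section into simple shapes (no overlaps), measuring from the bottom-left corner of the bounding box.
Bottom flange: 19 × 2.8, A = 53.2 cm², y = 1.4 cm, Ī = 34.757 cm⁴.
Web: 1.4 × 39, A = 54.6 cm², y = 22.3 cm, Ī = 6920.6 cm⁴.
Top flange: 19 × 2.8, A = 53.2 cm², y = 43.2 cm, Ī = 34.757 cm⁴.
Hole (subtracted): ⌀0.6, A = 0.28274 cm², y = 22.3 cm, Ī = 0.0063617 cm⁴.
By symmetry the centroid is at mid-height, ȳ = 22.3 cm.
Transfer each piece to the horizontal axis through the centroid using Ī + A·d² with d = y − 22.3:
  bottom flange: d = -20.9 cm → contributes +23 273 cm⁴
  web: d = 0 cm → contributes +6920.6 cm⁴
  top flange: d = 20.9 cm → contributes +23 273 cm⁴
  hole: d = 0 cm → contributes −0.0063617 cm⁴
Total I = 53 467 cm⁴.

I_xx ≈ 5.35 × 10⁴ cm⁴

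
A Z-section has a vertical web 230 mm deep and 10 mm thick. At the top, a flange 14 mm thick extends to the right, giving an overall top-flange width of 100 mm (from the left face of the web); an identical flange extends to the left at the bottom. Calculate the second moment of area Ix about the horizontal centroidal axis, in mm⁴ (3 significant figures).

Ix ≈ 3.96 × 10⁷ mm⁴

Decompose the section into non-overlapping parts with the origin at the bottom-left of its bounding rectangle.
Web: 10 × 230, A = 2 300 mm², y = 115 mm, Ī = 10 139 167 mm⁴.
Top flange (beyond web): 90 × 14, A = 1 260 mm², y = 223 mm, Ī = 20 580 mm⁴.
Bottom flange (beyond web): 90 × 14, A = 1 260 mm², y = 7 mm, Ī = 20 580 mm⁴.
Centroid: ȳ = ΣA·y / ΣA = 115 mm.
Transfer each piece to the horizontal centroidal axis using Ī + A·d² with d = y − 115:
  web: d = 0 mm → contributes +10 139 167 mm⁴
  top flange (beyond web): d = 108 mm → contributes +14 717 220 mm⁴
  bottom flange (beyond web): d = -108 mm → contributes +14 717 220 mm⁴
Total I = 39 573 607 mm⁴.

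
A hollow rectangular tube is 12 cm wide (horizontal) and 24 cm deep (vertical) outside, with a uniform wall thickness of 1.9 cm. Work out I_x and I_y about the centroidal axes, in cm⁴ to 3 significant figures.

I_x ≈ 8190 cm⁴, I_y ≈ 2530 cm⁴

Split into non-overlapping primitives; take the origin at the lower-left of the bounding box.
Outer rectangle: 12 × 24, A = 288 cm², y = 12 cm, Ī = 13 824 cm⁴.
Inner void (subtracted): 8.2 × 20.2, A = 165.64 cm², y = 12 cm, Ī = 5632.3 cm⁴.
By symmetry the centroid is at mid-height, ȳ = 12 cm.
All pieces are centred on the centroidal x-axis, so I = ΣĪ (holes subtracted) = 8191.7 cm⁴.
Repeating about the centroidal y-axis gives I_y = 2527.9 cm⁴.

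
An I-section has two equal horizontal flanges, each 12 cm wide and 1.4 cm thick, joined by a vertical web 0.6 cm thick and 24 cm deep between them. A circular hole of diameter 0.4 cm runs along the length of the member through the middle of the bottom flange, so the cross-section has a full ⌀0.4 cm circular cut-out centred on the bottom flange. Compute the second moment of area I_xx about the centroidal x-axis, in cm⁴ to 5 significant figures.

I_xx ≈ 6095.7 cm⁴

Break the section into simple shapes (no overlaps), measuring from the bottom-left corner of the bounding box.
Bottom flange: 12 × 1.4, A = 16.8 cm², y = 0.7 cm, Ī = 2.744 cm⁴.
Web: 0.6 × 24, A = 14.4 cm², y = 13.4 cm, Ī = 691.2 cm⁴.
Top flange: 12 × 1.4, A = 16.8 cm², y = 26.1 cm, Ī = 2.744 cm⁴.
Hole (subtracted): ⌀0.4, A = 0.1256637 cm², y = 0.7 cm, Ī = 0.001256637 cm⁴.
Centroid: ȳ = ΣA·y / ΣA = 13.43334 cm.
Transfer each piece to the centroidal x-axis using Ī + A·d² with d = y − 13.43334:
  bottom flange: d = -12.73334 cm → contributes +2726.66 cm⁴
  web: d = -0.0333358 cm → contributes +691.216 cm⁴
  top flange: d = 12.66666 cm → contributes +2698.21 cm⁴
  hole: d = -12.73334 cm → contributes −20.3761 cm⁴
Total I = 6095.709 cm⁴.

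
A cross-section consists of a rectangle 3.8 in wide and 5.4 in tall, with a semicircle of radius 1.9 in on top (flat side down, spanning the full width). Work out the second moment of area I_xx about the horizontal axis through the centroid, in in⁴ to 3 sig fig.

I_xx ≈ 106 in⁴

Decompose the section into non-overlapping parts with the origin at the bottom-left of its bounding rectangle.
Rectangular body: 3.8 × 5.4, A = 20.52 in², y = 2.7 in, Ī = 49.864 in⁴.
Semicircular cap: semicircle r = 1.9, A = 5.6706 in², y = 6.2064 in, Ī = 1.4304 in⁴.
Centroid: ȳ = ΣA·y / ΣA = 3.4592 in.
Transfer each piece to the horizontal axis through the centroid using Ī + A·d² with d = y − 3.4592:
  rectangular body: d = -0.75917 in → contributes +61.69 in⁴
  semicircular cap: d = 2.7472 in → contributes +44.227 in⁴
Total I = 105.92 in⁴.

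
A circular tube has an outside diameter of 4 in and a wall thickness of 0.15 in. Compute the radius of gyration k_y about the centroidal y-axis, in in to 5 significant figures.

Break the section into simple shapes (no overlaps), measuring from the bottom-left corner of the bounding box.
Outer circle: ⌀4, A = 12.56637 in², x = 2 in, Ī = 12.56637 in⁴.
Bore (subtracted): ⌀3.7, A = 10.7521 in², x = 2 in, Ī = 9.199766 in⁴.
By symmetry the centroid is at mid-width, x̄ = 2 in.
All pieces are centred on the centroidal y-axis, so I = ΣĪ (holes subtracted) = 3.366604 in⁴.
Radius of gyration: k = √(I/A) = √(3.366604 / 1.81427) = 1.362213 in.

k_y ≈ 1.3622 in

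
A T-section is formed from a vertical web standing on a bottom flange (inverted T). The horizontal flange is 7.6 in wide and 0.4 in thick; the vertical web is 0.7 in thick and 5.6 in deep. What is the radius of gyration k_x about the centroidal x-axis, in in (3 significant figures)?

k_x ≈ 1.92 in

Decompose the section into non-overlapping parts with the origin at the bottom-left of its bounding rectangle.
Flange: 7.6 × 0.4, A = 3.04 in², y = 0.2 in, Ī = 0.040533 in⁴.
Web: 0.7 × 5.6, A = 3.92 in², y = 3.2 in, Ī = 10.244 in⁴.
Centroid: ȳ = ΣA·y / ΣA = 1.8897 in.
Transfer each piece to the centroidal x-axis using Ī + A·d² with d = y − 1.8897:
  flange: d = -1.6897 in → contributes +8.7195 in⁴
  web: d = 1.3103 in → contributes +16.975 in⁴
Total I = 25.694 in⁴.
Radius of gyration: k = √(I/A) = √(25.694 / 6.96) = 1.9214 in.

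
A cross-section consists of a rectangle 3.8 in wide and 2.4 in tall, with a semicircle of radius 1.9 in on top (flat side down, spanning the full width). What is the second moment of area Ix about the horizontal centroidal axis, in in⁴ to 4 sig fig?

Ix ≈ 19.88 in⁴

Treat the section as a set of non-overlapping primitives; coordinates are from the bounding-box lower-left.
Rectangular body: 3.8 × 2.4, A = 9.12 in², y = 1.2 in, Ī = 4.3776 in⁴.
Semicircular cap: semicircle r = 1.9, A = 5.67057 in², y = 3.20639 in, Ī = 1.43036 in⁴.
Centroid: ȳ = ΣA·y / ΣA = 1.96923 in.
Transfer each piece to the horizontal centroidal axis using Ī + A·d² with d = y − 1.96923:
  rectangular body: d = -0.76923 in → contributes +9.77404 in⁴
  semicircular cap: d = 1.23715 in → contributes +10.1095 in⁴
Total I = 19.8835 in⁴.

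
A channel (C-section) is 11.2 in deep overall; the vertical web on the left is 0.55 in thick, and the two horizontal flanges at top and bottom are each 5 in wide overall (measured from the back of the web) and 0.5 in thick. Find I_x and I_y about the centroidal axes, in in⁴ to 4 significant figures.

Break the section into simple shapes (no overlaps), measuring from the bottom-left corner of the bounding box.
Web: 0.55 × 11.2, A = 6.16 in², y = 5.6 in, Ī = 64.3925 in⁴.
Top flange (beyond web): 4.45 × 0.5, A = 2.225 in², y = 10.95 in, Ī = 0.0463542 in⁴.
Bottom flange (beyond web): 4.45 × 0.5, A = 2.225 in², y = 0.25 in, Ī = 0.0463542 in⁴.
By symmetry the centroid is at mid-height, ȳ = 5.6 in.
Transfer each piece to the centroidal x-axis using Ī + A·d² with d = y − 5.6:
  web: d = 0 in → contributes +64.3925 in⁴
  top flange (beyond web): d = 5.35 in → contributes +63.7314 in⁴
  bottom flange (beyond web): d = -5.35 in → contributes +63.7314 in⁴
Total I = 191.855 in⁴.
For the y-axis: x̄ = 1.32354 in.
Repeating about the centroidal y-axis gives I_y = 23.6462 in⁴.

I_x ≈ 191.9 in⁴, I_y ≈ 23.65 in⁴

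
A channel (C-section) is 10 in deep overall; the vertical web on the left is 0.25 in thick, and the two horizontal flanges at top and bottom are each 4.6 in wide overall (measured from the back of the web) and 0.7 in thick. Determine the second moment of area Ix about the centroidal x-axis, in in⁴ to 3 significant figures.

Split into non-overlapping primitives; take the origin at the lower-left of the bounding box.
Web: 0.25 × 10, A = 2.5 in², y = 5 in, Ī = 20.833 in⁴.
Top flange (beyond web): 4.35 × 0.7, A = 3.045 in², y = 9.65 in, Ī = 0.12434 in⁴.
Bottom flange (beyond web): 4.35 × 0.7, A = 3.045 in², y = 0.35 in, Ī = 0.12434 in⁴.
By symmetry the centroid is at mid-height, ȳ = 5 in.
Transfer each piece to the centroidal x-axis using Ī + A·d² with d = y − 5:
  web: d = 0 in → contributes +20.833 in⁴
  top flange (beyond web): d = 4.65 in → contributes +65.965 in⁴
  bottom flange (beyond web): d = -4.65 in → contributes +65.965 in⁴
Total I = 152.76 in⁴.

Ix ≈ 153 in⁴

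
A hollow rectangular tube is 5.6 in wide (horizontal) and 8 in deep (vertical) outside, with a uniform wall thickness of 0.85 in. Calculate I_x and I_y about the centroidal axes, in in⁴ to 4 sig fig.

I_x ≈ 157.7 in⁴, I_y ≈ 85.93 in⁴

Treat the section as a set of non-overlapping primitives; coordinates are from the bounding-box lower-left.
Outer rectangle: 5.6 × 8, A = 44.8 in², y = 4 in, Ī = 238.933 in⁴.
Inner void (subtracted): 3.9 × 6.3, A = 24.57 in², y = 4 in, Ī = 81.2653 in⁴.
By symmetry the centroid is at mid-height, ȳ = 4 in.
All pieces are centred on the centroidal x-axis, so I = ΣĪ (holes subtracted) = 157.668 in⁴.
Repeating about the centroidal y-axis gives I_y = 85.9349 in⁴.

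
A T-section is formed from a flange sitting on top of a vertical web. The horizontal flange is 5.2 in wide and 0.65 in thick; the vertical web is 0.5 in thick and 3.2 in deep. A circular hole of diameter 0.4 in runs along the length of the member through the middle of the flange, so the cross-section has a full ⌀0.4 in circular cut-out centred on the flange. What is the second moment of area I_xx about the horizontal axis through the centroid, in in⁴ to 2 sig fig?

I_xx ≈ 5.5 in⁴

Break the section into simple shapes (no overlaps), measuring from the bottom-left corner of the bounding box.
Flange: 5.2 × 0.65, A = 3.38 in², y = 3.525 in, Ī = 0.119 in⁴.
Web: 0.5 × 3.2, A = 1.6 in², y = 1.6 in, Ī = 1.365 in⁴.
Hole (subtracted): ⌀0.4, A = 0.1257 in², y = 3.525 in, Ī = 0.001257 in⁴.
Centroid: ȳ = ΣA·y / ΣA = 2.891 in.
Transfer each piece to the horizontal axis through the centroid using Ī + A·d² with d = y − 2.891:
  flange: d = 0.6345 in → contributes +1.48 in⁴
  web: d = -1.291 in → contributes +4.03 in⁴
  hole: d = 0.6345 in → contributes −0.05185 in⁴
Total I = 5.458 in⁴.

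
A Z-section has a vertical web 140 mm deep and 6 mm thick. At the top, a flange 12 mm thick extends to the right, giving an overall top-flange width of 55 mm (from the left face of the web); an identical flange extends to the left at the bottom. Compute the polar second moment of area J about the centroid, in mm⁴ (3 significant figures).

Decompose the section into non-overlapping parts with the origin at the bottom-left of its bounding rectangle.
Web: 6 × 140, A = 840 mm², y = 70 mm, Ī = 1 372 000 mm⁴.
Top flange (beyond web): 49 × 12, A = 588 mm², y = 134 mm, Ī = 7 056 mm⁴.
Bottom flange (beyond web): 49 × 12, A = 588 mm², y = 6 mm, Ī = 7 056 mm⁴.
Centroid: ȳ = ΣA·y / ΣA = 70 mm.
Transfer each piece to the centroidal x-axis using Ī + A·d² with d = y − 70:
  web: d = 0 mm → contributes +1 372 000 mm⁴
  top flange (beyond web): d = 64 mm → contributes +2 415 504 mm⁴
  bottom flange (beyond web): d = -64 mm → contributes +2 415 504 mm⁴
Total I = 6 203 008 mm⁴.
For the y-axis: x̄ = 52 mm.
Repeating about the centroidal y-axis gives I_y = 1 127 168 mm⁴.
Polar second moment: J = I_x + I_y = 7 330 176 mm⁴.

J ≈ 7.33 × 10⁶ mm⁴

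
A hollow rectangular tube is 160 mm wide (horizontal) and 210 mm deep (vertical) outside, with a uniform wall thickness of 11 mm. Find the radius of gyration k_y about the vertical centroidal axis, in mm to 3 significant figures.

Break the section into simple shapes (no overlaps), measuring from the bottom-left corner of the bounding box.
Outer rectangle: 160 × 210, A = 33 600 mm², x = 80 mm, Ī = 71 680 000 mm⁴.
Inner void (subtracted): 138 × 188, A = 25 944 mm², x = 80 mm, Ī = 41 173 128 mm⁴.
By symmetry the centroid is at mid-width, x̄ = 80 mm.
All pieces are centred on the vertical centroidal axis, so I = ΣĪ (holes subtracted) = 30 506 872 mm⁴.
Radius of gyration: k = √(I/A) = √(30 506 872 / 7 656) = 63.124 mm.

k_y ≈ 63.1 mm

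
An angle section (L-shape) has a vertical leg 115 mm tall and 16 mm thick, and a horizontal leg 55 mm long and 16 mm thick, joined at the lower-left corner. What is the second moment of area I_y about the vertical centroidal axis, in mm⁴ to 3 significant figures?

I_y ≈ 4.71 × 10⁵ mm⁴

Break the section into simple shapes (no overlaps), measuring from the bottom-left corner of the bounding box.
Vertical leg: 16 × 115, A = 1 840 mm², x = 8 mm, Ī = 39 253 mm⁴.
Horizontal leg (remainder): 39 × 16, A = 624 mm², x = 35.5 mm, Ī = 79 092 mm⁴.
Centroid: x̄ = ΣA·x / ΣA = 14.964 mm.
Transfer each piece to the vertical centroidal axis using Ī + A·d² with d = x − 14.964:
  vertical leg: d = -6.9643 mm → contributes +128 496 mm⁴
  horizontal leg (remainder): d = 20.536 mm → contributes +342 243 mm⁴
Total I = 470 738 mm⁴.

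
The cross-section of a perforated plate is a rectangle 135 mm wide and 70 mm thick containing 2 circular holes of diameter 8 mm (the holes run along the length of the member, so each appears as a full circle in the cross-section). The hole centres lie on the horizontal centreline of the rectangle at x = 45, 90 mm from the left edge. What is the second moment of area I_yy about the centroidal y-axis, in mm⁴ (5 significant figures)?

Split into non-overlapping primitives; take the origin at the lower-left of the bounding box.
Plate: 135 × 70, A = 9 450 mm², x = 67.5 mm, Ī = 14 352 188 mm⁴.
Hole 1 (subtracted): ⌀8, A = 50.26548 mm², x = 45 mm, Ī = 201.0619 mm⁴.
Hole 2 (subtracted): ⌀8, A = 50.26548 mm², x = 90 mm, Ī = 201.0619 mm⁴.
By symmetry the centroid is at mid-width, x̄ = 67.5 mm.
Transfer each piece to the centroidal y-axis using Ī + A·d² with d = x − 67.5:
  plate: d = 0 mm → contributes +14 352 188 mm⁴
  hole 1: d = -22.5 mm → contributes −25647.96 mm⁴
  hole 2: d = 22.5 mm → contributes −25647.96 mm⁴
Total I = 14 300 892 mm⁴.

I_yy ≈ 1.4301 × 10⁷ mm⁴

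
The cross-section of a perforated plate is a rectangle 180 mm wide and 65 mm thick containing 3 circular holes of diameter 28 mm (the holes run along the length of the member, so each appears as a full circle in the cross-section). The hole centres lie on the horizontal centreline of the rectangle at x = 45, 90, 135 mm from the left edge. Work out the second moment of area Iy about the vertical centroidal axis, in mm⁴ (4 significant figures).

Treat the section as a set of non-overlapping primitives; coordinates are from the bounding-box lower-left.
Plate: 180 × 65, A = 11 700 mm², x = 90 mm, Ī = 31 590 000 mm⁴.
Hole 1 (subtracted): ⌀28, A = 615.752 mm², x = 45 mm, Ī = 30171.9 mm⁴.
Hole 2 (subtracted): ⌀28, A = 615.752 mm², x = 90 mm, Ī = 30171.9 mm⁴.
Hole 3 (subtracted): ⌀28, A = 615.752 mm², x = 135 mm, Ī = 30171.9 mm⁴.
By symmetry the centroid is at mid-width, x̄ = 90 mm.
Transfer each piece to the vertical centroidal axis using Ī + A·d² with d = x − 90:
  plate: d = 0 mm → contributes +31 590 000 mm⁴
  hole 1: d = -45 mm → contributes −1 277 070 mm⁴
  hole 2: d = 0 mm → contributes −30171.9 mm⁴
  hole 3: d = 45 mm → contributes −1 277 070 mm⁴
Total I = 29 005 688 mm⁴.

Iy ≈ 2.901 × 10⁷ mm⁴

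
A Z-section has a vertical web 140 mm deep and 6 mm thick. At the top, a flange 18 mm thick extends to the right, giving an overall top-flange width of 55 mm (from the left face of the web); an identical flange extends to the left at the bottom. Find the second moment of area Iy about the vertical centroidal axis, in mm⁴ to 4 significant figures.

Decompose the section into non-overlapping parts with the origin at the bottom-left of its bounding rectangle.
Web: 6 × 140, A = 840 mm², x = 52 mm, Ī = 2 520 mm⁴.
Top flange (beyond web): 49 × 18, A = 882 mm², x = 79.5 mm, Ī = 176 474 mm⁴.
Bottom flange (beyond web): 49 × 18, A = 882 mm², x = 24.5 mm, Ī = 176 474 mm⁴.
Centroid: x̄ = ΣA·x / ΣA = 52 mm.
Transfer each piece to the vertical centroidal axis using Ī + A·d² with d = x − 52:
  web: d = 0 mm → contributes +2 520 mm⁴
  top flange (beyond web): d = 27.5 mm → contributes +843 486 mm⁴
  bottom flange (beyond web): d = -27.5 mm → contributes +843 486 mm⁴
Total I = 1 689 492 mm⁴.

Iy ≈ 1.689 × 10⁶ mm⁴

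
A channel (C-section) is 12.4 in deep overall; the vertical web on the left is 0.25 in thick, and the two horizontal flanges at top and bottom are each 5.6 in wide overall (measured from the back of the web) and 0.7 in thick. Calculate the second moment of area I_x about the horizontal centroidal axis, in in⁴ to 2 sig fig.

I_x ≈ 300 in⁴

Treat the section as a set of non-overlapping primitives; coordinates are from the bounding-box lower-left.
Web: 0.25 × 12.4, A = 3.1 in², y = 6.2 in, Ī = 39.72 in⁴.
Top flange (beyond web): 5.35 × 0.7, A = 3.745 in², y = 12.05 in, Ī = 0.1529 in⁴.
Bottom flange (beyond web): 5.35 × 0.7, A = 3.745 in², y = 0.35 in, Ī = 0.1529 in⁴.
By symmetry the centroid is at mid-height, ȳ = 6.2 in.
Transfer each piece to the horizontal centroidal axis using Ī + A·d² with d = y − 6.2:
  web: d = 0 in → contributes +39.72 in⁴
  top flange (beyond web): d = 5.85 in → contributes +128.3 in⁴
  bottom flange (beyond web): d = -5.85 in → contributes +128.3 in⁴
Total I = 296.4 in⁴.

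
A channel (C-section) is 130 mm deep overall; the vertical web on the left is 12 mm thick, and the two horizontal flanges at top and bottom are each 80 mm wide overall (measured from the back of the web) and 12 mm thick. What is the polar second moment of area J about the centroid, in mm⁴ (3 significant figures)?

J ≈ 9.82 × 10⁶ mm⁴

Split into non-overlapping primitives; take the origin at the lower-left of the bounding box.
Web: 12 × 130, A = 1 560 mm², y = 65 mm, Ī = 2 197 000 mm⁴.
Top flange (beyond web): 68 × 12, A = 816 mm², y = 124 mm, Ī = 9 792 mm⁴.
Bottom flange (beyond web): 68 × 12, A = 816 mm², y = 6 mm, Ī = 9 792 mm⁴.
By symmetry the centroid is at mid-height, ȳ = 65 mm.
Transfer each piece to the centroidal x-axis using Ī + A·d² with d = y − 65:
  web: d = 0 mm → contributes +2 197 000 mm⁴
  top flange (beyond web): d = 59 mm → contributes +2 850 288 mm⁴
  bottom flange (beyond web): d = -59 mm → contributes +2 850 288 mm⁴
Total I = 7 897 576 mm⁴.
For the y-axis: x̄ = 26.451 mm.
Repeating about the centroidal y-axis gives I_y = 1 923 734 mm⁴.
Polar second moment: J = I_x + I_y = 9 821 310 mm⁴.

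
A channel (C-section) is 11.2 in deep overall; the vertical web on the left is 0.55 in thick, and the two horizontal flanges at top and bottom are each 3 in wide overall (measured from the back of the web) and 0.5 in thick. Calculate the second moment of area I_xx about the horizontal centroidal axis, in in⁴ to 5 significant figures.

I_xx ≈ 134.57 in⁴

Decompose the section into non-overlapping parts with the origin at the bottom-left of its bounding rectangle.
Web: 0.55 × 11.2, A = 6.16 in², y = 5.6 in, Ī = 64.39253 in⁴.
Top flange (beyond web): 2.45 × 0.5, A = 1.225 in², y = 10.95 in, Ī = 0.02552083 in⁴.
Bottom flange (beyond web): 2.45 × 0.5, A = 1.225 in², y = 0.25 in, Ī = 0.02552083 in⁴.
By symmetry the centroid is at mid-height, ȳ = 5.6 in.
Transfer each piece to the horizontal centroidal axis using Ī + A·d² with d = y − 5.6:
  web: d = 0 in → contributes +64.39253 in⁴
  top flange (beyond web): d = 5.35 in → contributes +35.08808 in⁴
  bottom flange (beyond web): d = -5.35 in → contributes +35.08808 in⁴
Total I = 134.5687 in⁴.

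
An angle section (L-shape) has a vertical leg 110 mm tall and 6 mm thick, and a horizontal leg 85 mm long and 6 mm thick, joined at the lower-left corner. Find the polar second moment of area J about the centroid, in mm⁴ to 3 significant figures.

J ≈ 2.16 × 10⁶ mm⁴

Split into non-overlapping primitives; take the origin at the lower-left of the bounding box.
Vertical leg: 6 × 110, A = 660 mm², y = 55 mm, Ī = 665 500 mm⁴.
Horizontal leg (remainder): 79 × 6, A = 474 mm², y = 3 mm, Ī = 1 422 mm⁴.
Centroid: ȳ = ΣA·y / ΣA = 33.265 mm.
Transfer each piece to the centroidal x-axis using Ī + A·d² with d = y − 33.265:
  vertical leg: d = 21.735 mm → contributes +977 304 mm⁴
  horizontal leg (remainder): d = -30.265 mm → contributes +435 579 mm⁴
Total I = 1 412 883 mm⁴.
For the y-axis: x̄ = 20.765 mm.
Repeating about the centroidal y-axis gives I_y = 746 795 mm⁴.
Polar second moment: J = I_x + I_y = 2 159 678 mm⁴.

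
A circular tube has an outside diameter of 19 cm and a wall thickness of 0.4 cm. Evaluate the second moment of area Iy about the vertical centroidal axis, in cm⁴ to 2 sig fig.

Iy ≈ 1000 cm⁴

Decompose the section into non-overlapping parts with the origin at the bottom-left of its bounding rectangle.
Outer circle: ⌀19, A = 283.5 cm², x = 9.5 cm, Ī = 6 397 cm⁴.
Bore (subtracted): ⌀18.2, A = 260.2 cm², x = 9.5 cm, Ī = 5 386 cm⁴.
By symmetry the centroid is at mid-width, x̄ = 9.5 cm.
All pieces are centred on the vertical centroidal axis, so I = ΣĪ (holes subtracted) = 1 011 cm⁴.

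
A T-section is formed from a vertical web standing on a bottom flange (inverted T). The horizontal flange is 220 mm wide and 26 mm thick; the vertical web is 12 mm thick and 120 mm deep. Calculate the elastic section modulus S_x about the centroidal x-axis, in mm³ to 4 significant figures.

S_x ≈ 6.914 × 10⁴ mm³

Break the section into simple shapes (no overlaps), measuring from the bottom-left corner of the bounding box.
Flange: 220 × 26, A = 5 720 mm², y = 13 mm, Ī = 322 227 mm⁴.
Web: 12 × 120, A = 1 440 mm², y = 86 mm, Ī = 1 728 000 mm⁴.
Centroid: ȳ = ΣA·y / ΣA = 27.6816 mm.
Transfer each piece to the centroidal x-axis using Ī + A·d² with d = y − 27.6816:
  flange: d = -14.6816 mm → contributes +1 555 163 mm⁴
  web: d = 58.3184 mm → contributes +6 625 498 mm⁴
Total I = 8 180 661 mm⁴.
Extreme fibre distance c = 118.318 mm; S = I/c = 69 141 mm³.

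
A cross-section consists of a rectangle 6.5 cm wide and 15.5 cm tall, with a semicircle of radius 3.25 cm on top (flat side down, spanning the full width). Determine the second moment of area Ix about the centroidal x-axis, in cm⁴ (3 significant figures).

Break the section into simple shapes (no overlaps), measuring from the bottom-left corner of the bounding box.
Rectangular body: 6.5 × 15.5, A = 100.75 cm², y = 7.75 cm, Ī = 2017.1 cm⁴.
Semicircular cap: semicircle r = 3.25, A = 16.592 cm², y = 16.879 cm, Ī = 12.245 cm⁴.
Centroid: ȳ = ΣA·y / ΣA = 9.0408 cm.
Transfer each piece to the centroidal x-axis using Ī + A·d² with d = y − 9.0408:
  rectangular body: d = -1.2908 cm → contributes +2 185 cm⁴
  semicircular cap: d = 7.8385 cm → contributes +1031.7 cm⁴
Total I = 3216.6 cm⁴.

Ix ≈ 3220 cm⁴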